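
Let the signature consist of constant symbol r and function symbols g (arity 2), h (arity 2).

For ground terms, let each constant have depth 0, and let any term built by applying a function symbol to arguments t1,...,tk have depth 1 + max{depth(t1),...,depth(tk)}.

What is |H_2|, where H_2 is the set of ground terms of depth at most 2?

Count level by level. With function symbols g/2, h/2, the terms of depth ≤ k are the 1 constant together with each function applied to depth-≤(k−1) tuples, so N_k = 1 + N_{k-1}^2 + N_{k-1}^2.
N_0 = 1
N_1 = 1 + 1^2 + 1^2 = 3
N_2 = 1 + 3^2 + 3^2 = 19

19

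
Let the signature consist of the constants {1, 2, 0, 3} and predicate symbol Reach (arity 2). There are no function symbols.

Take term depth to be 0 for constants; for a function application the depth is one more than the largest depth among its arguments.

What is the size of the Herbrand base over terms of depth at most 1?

First count ground terms of depth ≤ 1.
With no function symbols every ground term is a constant, so there are exactly 4 ground terms at every depth bound.
N_0 = 4
N_1 = 4
So |H| = 4.
Each predicate of arity r yields |H|^r ground atoms (one per choice of an r-tuple from H):
  Reach: 4^2 = 16
Total ground atoms: 16.

16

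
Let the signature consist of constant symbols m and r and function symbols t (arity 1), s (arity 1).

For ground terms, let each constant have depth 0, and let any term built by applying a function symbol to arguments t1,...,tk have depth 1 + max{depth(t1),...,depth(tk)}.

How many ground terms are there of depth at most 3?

Write N_k for the number of ground terms of depth ≤ k. A term of depth ≤ k is either a constant or a function symbol applied to arguments of depth ≤ k−1, so N_k = 2 + N_{k-1} + N_{k-1}.
N_0 = 2
N_1 = 2 + 2 + 2 = 6
N_2 = 2 + 6 + 6 = 14
N_3 = 2 + 14 + 14 = 30

30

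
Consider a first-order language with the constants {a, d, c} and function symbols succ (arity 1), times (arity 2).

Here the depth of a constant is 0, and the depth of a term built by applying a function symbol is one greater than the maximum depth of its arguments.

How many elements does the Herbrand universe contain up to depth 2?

243

If N_k denotes the number of depth-≤k ground terms, the 3 constants give N_0 = 3, and each function symbol of arity r contributes N_{k-1}^r new terms at level k: N_k = 3 + N_{k-1} + N_{k-1}^2.
N_0 = 3
N_1 = 3 + 3 + 3^2 = 15
N_2 = 3 + 15 + 15^2 = 243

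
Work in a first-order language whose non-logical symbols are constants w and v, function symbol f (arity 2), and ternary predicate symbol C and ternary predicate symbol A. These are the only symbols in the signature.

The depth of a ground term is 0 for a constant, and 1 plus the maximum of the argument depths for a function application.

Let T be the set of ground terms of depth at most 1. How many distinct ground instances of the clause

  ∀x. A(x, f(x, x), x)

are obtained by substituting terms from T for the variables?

Ground terms of depth ≤ 1:
  If N_k denotes the number of depth-≤k ground terms, the 2 constants give N_0 = 2, and each function symbol of arity r contributes N_{k-1}^r new terms at level k: N_k = 2 + N_{k-1}^2.
  N_0 = 2
  N_1 = 2 + 2^2 = 6
So there are 6 ground terms available for substitution.
The clause has 1 distinct variable (x), which appears in the body. In the free term algebra distinct substitutions yield syntactically distinct ground instances.
Number of ground instances = 6.

6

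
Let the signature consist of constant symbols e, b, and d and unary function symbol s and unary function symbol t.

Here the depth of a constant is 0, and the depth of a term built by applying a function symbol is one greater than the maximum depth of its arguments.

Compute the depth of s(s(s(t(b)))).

4

depth(t(b)) = 1 + depth(b) = 1 + 0 = 1
depth(s(t(b))) = 1 + depth(t(b)) = 1 + 1 = 2
depth(s(s(t(b)))) = 1 + depth(s(t(b))) = 1 + 2 = 3
depth(s(s(s(t(b))))) = 1 + depth(s(s(t(b)))) = 1 + 3 = 4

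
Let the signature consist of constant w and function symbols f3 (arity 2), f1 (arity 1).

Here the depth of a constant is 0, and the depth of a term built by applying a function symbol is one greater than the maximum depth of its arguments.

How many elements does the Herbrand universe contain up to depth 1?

3

Let N_k count ground terms of depth at most k. Each non-constant term of depth ≤ k is some function symbol applied to depth-≤(k−1) arguments, giving N_k = 1 + N_{k-1}^2 + N_{k-1}.
N_0 = 1
N_1 = 1 + 1^2 + 1 = 3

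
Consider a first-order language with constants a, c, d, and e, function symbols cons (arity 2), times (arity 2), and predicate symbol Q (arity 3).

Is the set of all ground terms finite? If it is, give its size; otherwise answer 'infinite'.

The signature has at least one function symbol (cons, arity 2) and at least one constant (a).
Iterating cons gives infinitely many distinct ground terms: a, cons(a, a), cons(cons(a, a), cons(a, a)), ...
So the Herbrand universe is infinite.

infinite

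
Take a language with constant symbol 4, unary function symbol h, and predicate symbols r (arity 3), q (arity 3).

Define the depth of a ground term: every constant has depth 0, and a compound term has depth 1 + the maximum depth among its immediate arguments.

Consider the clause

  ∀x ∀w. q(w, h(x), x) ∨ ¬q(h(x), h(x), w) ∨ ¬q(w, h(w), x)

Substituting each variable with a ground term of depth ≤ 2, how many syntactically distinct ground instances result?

Ground terms of depth ≤ 2:
  Let N_k = |{terms of depth ≤ k}|. Then N_0 = 1 and N_k = 1 + N_{k-1} for k ≥ 1 (one summand per function symbol, arity giving the exponent).
  N_0 = 1
  N_1 = 1 + 1 = 2
  N_2 = 1 + 2 = 3
  Explicitly: 4, h(4), h(h(4)).
So there are 3 ground terms available for substitution.
The body mentions every one of the 2 quantified variables; since ground terms form a free algebra, no two substitutions collapse to the same formula.
Number of ground instances = 3^2 = 9.

9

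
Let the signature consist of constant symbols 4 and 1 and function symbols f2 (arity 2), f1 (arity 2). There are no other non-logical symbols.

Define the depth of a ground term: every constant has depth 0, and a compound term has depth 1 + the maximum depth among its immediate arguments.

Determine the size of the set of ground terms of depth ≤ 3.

81610

Let N_k count ground terms of depth at most k. Each non-constant term of depth ≤ k is some function symbol applied to depth-≤(k−1) arguments, giving N_k = 2 + N_{k-1}^2 + N_{k-1}^2.
N_0 = 2
N_1 = 2 + 2^2 + 2^2 = 10
N_2 = 2 + 10^2 + 10^2 = 202
N_3 = 2 + 202^2 + 202^2 = 81610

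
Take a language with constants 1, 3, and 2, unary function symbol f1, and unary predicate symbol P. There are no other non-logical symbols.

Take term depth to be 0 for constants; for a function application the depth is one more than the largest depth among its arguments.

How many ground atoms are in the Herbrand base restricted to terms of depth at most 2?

First count ground terms of depth ≤ 2.
If N_k denotes the number of depth-≤k ground terms, the 3 constants give N_0 = 3, and each function symbol of arity r contributes N_{k-1}^r new terms at level k: N_k = 3 + N_{k-1}.
N_0 = 3
N_1 = 3 + 3 = 6
N_2 = 3 + 6 = 9
Explicitly: 1, 3, 2, f1(1), f1(3), f1(2), f1(f1(1)), f1(f1(3)), f1(f1(2)).
So |H| = 9.
For each predicate symbol, the number of ground atoms is |H| raised to its arity; summing:
  P: 9
Total ground atoms: 9.

9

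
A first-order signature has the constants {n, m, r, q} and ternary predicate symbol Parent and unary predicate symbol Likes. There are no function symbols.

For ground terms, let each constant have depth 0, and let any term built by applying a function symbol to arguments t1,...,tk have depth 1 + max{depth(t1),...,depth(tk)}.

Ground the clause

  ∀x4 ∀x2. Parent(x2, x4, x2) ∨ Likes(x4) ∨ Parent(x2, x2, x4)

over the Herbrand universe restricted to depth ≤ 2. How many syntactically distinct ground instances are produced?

16

Ground terms of depth ≤ 2:
  With no function symbols every ground term is a constant, so there are exactly 4 ground terms at every depth bound.
  N_0 = 4
  N_1 = 4
  N_2 = 4
So there are 4 ground terms available for substitution.
Each of x4, x2 ranges independently over the available ground terms, and distinct assignments produce distinct instances.
Number of ground instances = 4^2 = 16.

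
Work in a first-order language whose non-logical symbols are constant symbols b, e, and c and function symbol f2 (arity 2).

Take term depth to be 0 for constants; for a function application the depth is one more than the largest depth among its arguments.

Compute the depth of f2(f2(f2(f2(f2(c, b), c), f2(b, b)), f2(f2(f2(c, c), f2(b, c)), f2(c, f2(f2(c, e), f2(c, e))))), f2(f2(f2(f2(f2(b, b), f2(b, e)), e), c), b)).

depth(f2(c, b)) = 1 + max(0, 0) = 1
depth(f2(f2(c, b), c)) = 1 + max(1, 0) = 2
depth(f2(b, b)) = 1 + max(0, 0) = 1
depth(f2(f2(f2(c, b), c), f2(b, b))) = 1 + max(2, 1) = 3
depth(f2(c, c)) = 1 + max(0, 0) = 1
depth(f2(b, c)) = 1 + max(0, 0) = 1
depth(f2(f2(c, c), f2(b, c))) = 1 + max(1, 1) = 2
depth(f2(c, e)) = 1 + max(0, 0) = 1
depth(f2(f2(c, e), f2(c, e))) = 1 + max(1, 1) = 2
depth(f2(c, f2(f2(c, e), f2(c, e)))) = 1 + max(0, 2) = 3
depth(f2(f2(f2(c, c), f2(b, c)), f2(c, f2(f2(c, e), f2(c, e))))) = 1 + max(2, 3) = 4
depth(f2(f2(f2(f2(c, b), c), f2(b, b)), f2(f2(f2(c, c), f2(b, c)), f2(c, f2(f2(c, e), f2(c, e)))))) = 1 + max(3, 4) = 5
depth(f2(b, e)) = 1 + max(0, 0) = 1
depth(f2(f2(b, b), f2(b, e))) = 1 + max(1, 1) = 2
depth(f2(f2(f2(b, b), f2(b, e)), e)) = 1 + max(2, 0) = 3
depth(f2(f2(f2(f2(b, b), f2(b, e)), e), c)) = 1 + max(3, 0) = 4
depth(f2(f2(f2(f2(f2(b, b), f2(b, e)), e), c), b)) = 1 + max(4, 0) = 5
depth(f2(f2(f2(f2(f2(c, b), c), f2(b, b)), f2(f2(f2(c, c), f2(b, c)), f2(c, f2(f2(c, e), f2(c, e))))), f2(f2(f2(f2(f2(b, b), f2(b, e)), e), c), b))) = 1 + max(5, 5) = 6

6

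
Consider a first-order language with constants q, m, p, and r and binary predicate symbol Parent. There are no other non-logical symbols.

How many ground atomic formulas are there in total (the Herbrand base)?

16

With no function symbols, the Herbrand universe is just the 4 constants.
Ground atoms per predicate: Parent: 4^2 = 16.
Herbrand base size = 16 = 16.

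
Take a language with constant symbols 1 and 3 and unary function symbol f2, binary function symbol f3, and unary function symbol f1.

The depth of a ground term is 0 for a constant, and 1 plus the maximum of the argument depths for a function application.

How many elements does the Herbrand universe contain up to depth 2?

Write N_k for the number of ground terms of depth ≤ k. A term of depth ≤ k is either a constant or a function symbol applied to arguments of depth ≤ k−1, so N_k = 2 + N_{k-1} + N_{k-1}^2 + N_{k-1}.
N_0 = 2
N_1 = 2 + 2 + 2^2 + 2 = 10
N_2 = 2 + 10 + 10^2 + 10 = 122

122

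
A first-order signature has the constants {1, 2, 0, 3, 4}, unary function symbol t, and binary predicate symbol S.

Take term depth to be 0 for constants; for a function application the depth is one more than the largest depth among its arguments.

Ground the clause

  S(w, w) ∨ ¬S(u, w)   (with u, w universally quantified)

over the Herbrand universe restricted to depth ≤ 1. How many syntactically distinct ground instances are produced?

100

Ground terms of depth ≤ 1:
  Let N_k count ground terms of depth at most k. Each non-constant term of depth ≤ k is some function symbol applied to depth-≤(k−1) arguments, giving N_k = 5 + N_{k-1}.
  N_0 = 5
  N_1 = 5 + 5 = 10
  Explicitly: 1, 2, 0, 3, 4, t(1), t(2), t(0), t(3), t(4).
So there are 10 ground terms available for substitution.
The clause has 2 distinct variables (u, w), each appearing in the body. In the free term algebra distinct substitutions yield syntactically distinct ground instances.
Number of ground instances = 10^2 = 100.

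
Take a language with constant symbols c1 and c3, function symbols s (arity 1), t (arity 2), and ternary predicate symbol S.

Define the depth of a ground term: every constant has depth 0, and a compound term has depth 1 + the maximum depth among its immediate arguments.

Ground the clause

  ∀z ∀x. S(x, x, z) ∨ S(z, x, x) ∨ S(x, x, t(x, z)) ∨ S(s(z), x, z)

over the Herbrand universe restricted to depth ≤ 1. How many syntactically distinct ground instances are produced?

Ground terms of depth ≤ 1:
  Let N_k = |{terms of depth ≤ k}|. Then N_0 = 2 and N_k = 2 + N_{k-1} + N_{k-1}^2 for k ≥ 1 (one summand per function symbol, arity giving the exponent).
  N_0 = 2
  N_1 = 2 + 2 + 2^2 = 8
  Explicitly: c1, c3, s(c1), s(c3), t(c1, c1), t(c1, c3), t(c3, c1), t(c3, c3).
So there are 8 ground terms available for substitution.
There are 2 variables to instantiate (z, x), each occurring in at least one literal, so different choices give different ground instances.
Number of ground instances = 8^2 = 64.

64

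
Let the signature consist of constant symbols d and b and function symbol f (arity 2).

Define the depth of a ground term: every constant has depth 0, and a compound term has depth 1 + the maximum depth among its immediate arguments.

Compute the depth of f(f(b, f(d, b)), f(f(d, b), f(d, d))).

3

depth(f(d, b)) = 1 + max(0, 0) = 1
depth(f(b, f(d, b))) = 1 + max(0, 1) = 2
depth(f(d, d)) = 1 + max(0, 0) = 1
depth(f(f(d, b), f(d, d))) = 1 + max(1, 1) = 2
depth(f(f(b, f(d, b)), f(f(d, b), f(d, d)))) = 1 + max(2, 2) = 3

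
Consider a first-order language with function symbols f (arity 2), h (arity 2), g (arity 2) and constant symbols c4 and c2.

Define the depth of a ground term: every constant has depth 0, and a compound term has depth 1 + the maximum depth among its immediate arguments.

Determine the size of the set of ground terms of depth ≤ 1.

14

Let N_k = |{terms of depth ≤ k}|. Then N_0 = 2 and N_k = 2 + N_{k-1}^2 + N_{k-1}^2 + N_{k-1}^2 for k ≥ 1 (one summand per function symbol, arity giving the exponent).
N_0 = 2
N_1 = 2 + 2^2 + 2^2 + 2^2 = 14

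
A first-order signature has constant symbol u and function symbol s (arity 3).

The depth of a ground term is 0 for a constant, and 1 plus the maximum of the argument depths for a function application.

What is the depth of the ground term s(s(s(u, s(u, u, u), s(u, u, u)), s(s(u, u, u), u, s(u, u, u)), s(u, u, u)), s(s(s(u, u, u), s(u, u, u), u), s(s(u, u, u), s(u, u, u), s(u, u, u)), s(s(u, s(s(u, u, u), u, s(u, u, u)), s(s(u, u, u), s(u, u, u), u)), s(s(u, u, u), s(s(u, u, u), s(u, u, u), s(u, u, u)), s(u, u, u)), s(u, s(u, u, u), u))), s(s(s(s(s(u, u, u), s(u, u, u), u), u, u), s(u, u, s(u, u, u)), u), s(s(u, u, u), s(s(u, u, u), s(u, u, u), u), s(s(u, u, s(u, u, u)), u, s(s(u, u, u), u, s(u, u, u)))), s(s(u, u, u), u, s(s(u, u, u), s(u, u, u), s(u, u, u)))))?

depth(s(u, u, u)) = 1 + max(0, 0, 0) = 1
depth(s(u, s(u, u, u), s(u, u, u))) = 1 + max(0, 1, 1) = 2
depth(s(s(u, u, u), u, s(u, u, u))) = 1 + max(1, 0, 1) = 2
depth(s(s(u, s(u, u, u), s(u, u, u)), s(s(u, u, u), u, s(u, u, u)), s(u, u, u))) = 1 + max(2, 2, 1) = 3
depth(s(s(u, u, u), s(u, u, u), u)) = 1 + max(1, 1, 0) = 2
depth(s(s(u, u, u), s(u, u, u), s(u, u, u))) = 1 + max(1, 1, 1) = 2
depth(s(u, s(s(u, u, u), u, s(u, u, u)), s(s(u, u, u), s(u, u, u), u))) = 1 + max(0, 2, 2) = 3
depth(s(s(u, u, u), s(s(u, u, u), s(u, u, u), s(u, u, u)), s(u, u, u))) = 1 + max(1, 2, 1) = 3
depth(s(u, s(u, u, u), u)) = 1 + max(0, 1, 0) = 2
depth(s(s(u, s(s(u, u, u), u, s(u, u, u)), s(s(u, u, u), s(u, u, u), u)), s(s(u, u, u), s(s(u, u, u), s(u, u, u), s(u, u, u)), s(u, u, u)), s(u, s(u, u, u), u))) = 1 + max(3, 3, 2) = 4
depth(s(s(s(u, u, u), s(u, u, u), u), s(s(u, u, u), s(u, u, u), s(u, u, u)), s(s(u, s(s(u, u, u), u, s(u, u, u)), s(s(u, u, u), s(u, u, u), u)), s(s(u, u, u), s(s(u, u, u), s(u, u, u), s(u, u, u)), s(u, u, u)), s(u, s(u, u, u), u)))) = 1 + max(2, 2, 4) = 5
depth(s(s(s(u, u, u), s(u, u, u), u), u, u)) = 1 + max(2, 0, 0) = 3
depth(s(u, u, s(u, u, u))) = 1 + max(0, 0, 1) = 2
depth(s(s(s(s(u, u, u), s(u, u, u), u), u, u), s(u, u, s(u, u, u)), u)) = 1 + max(3, 2, 0) = 4
depth(s(s(u, u, s(u, u, u)), u, s(s(u, u, u), u, s(u, u, u)))) = 1 + max(2, 0, 2) = 3
depth(s(s(u, u, u), s(s(u, u, u), s(u, u, u), u), s(s(u, u, s(u, u, u)), u, s(s(u, u, u), u, s(u, u, u))))) = 1 + max(1, 2, 3) = 4
depth(s(s(u, u, u), u, s(s(u, u, u), s(u, u, u), s(u, u, u)))) = 1 + max(1, 0, 2) = 3
depth(s(s(s(s(s(u, u, u), s(u, u, u), u), u, u), s(u, u, s(u, u, u)), u), s(s(u, u, u), s(s(u, u, u), s(u, u, u), u), s(s(u, u, s(u, u, u)), u, s(s(u, u, u), u, s(u, u, u)))), s(s(u, u, u), u, s(s(u, u, u), s(u, u, u), s(u, u, u))))) = 1 + max(4, 4, 3) = 5
depth(s(s(s(u, s(u, u, u), s(u, u, u)), s(s(u, u, u), u, s(u, u, u)), s(u, u, u)), s(s(s(u, u, u), s(u, u, u), u), s(s(u, u, u), s(u, u, u), s(u, u, u)), s(s(u, s(s(u, u, u), u, s(u, u, u)), s(s(u, u, u), s(u, u, u), u)), s(s(u, u, u), s(s(u, u, u), s(u, u, u), s(u, u, u)), s(u, u, u)), s(u, s(u, u, u), u))), s(s(s(s(s(u, u, u), s(u, u, u), u), u, u), s(u, u, s(u, u, u)), u), s(s(u, u, u), s(s(u, u, u), s(u, u, u), u), s(s(u, u, s(u, u, u)), u, s(s(u, u, u), u, s(u, u, u)))), s(s(u, u, u), u, s(s(u, u, u), s(u, u, u), s(u, u, u)))))) = 1 + max(3, 5, 5) = 6

6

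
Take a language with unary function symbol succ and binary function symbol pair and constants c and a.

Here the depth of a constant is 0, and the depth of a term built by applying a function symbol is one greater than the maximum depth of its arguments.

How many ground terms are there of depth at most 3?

If N_k denotes the number of depth-≤k ground terms, the 2 constants give N_0 = 2, and each function symbol of arity r contributes N_{k-1}^r new terms at level k: N_k = 2 + N_{k-1} + N_{k-1}^2.
N_0 = 2
N_1 = 2 + 2 + 2^2 = 8
N_2 = 2 + 8 + 8^2 = 74
N_3 = 2 + 74 + 74^2 = 5552

5552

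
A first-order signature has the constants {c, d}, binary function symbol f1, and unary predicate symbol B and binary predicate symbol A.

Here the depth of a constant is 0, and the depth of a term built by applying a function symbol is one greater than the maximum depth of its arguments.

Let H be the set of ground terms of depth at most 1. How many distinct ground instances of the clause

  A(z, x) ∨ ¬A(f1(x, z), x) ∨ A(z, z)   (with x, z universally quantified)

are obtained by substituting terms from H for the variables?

36

Ground terms of depth ≤ 1:
  Write N_k for the number of ground terms of depth ≤ k. A term of depth ≤ k is either a constant or a function symbol applied to arguments of depth ≤ k−1, so N_k = 2 + N_{k-1}^2.
  N_0 = 2
  N_1 = 2 + 2^2 = 6
  Explicitly: c, d, f1(c, c), f1(c, d), f1(d, c), f1(d, d).
So there are 6 ground terms available for substitution.
Each of x, z ranges independently over the available ground terms, and distinct assignments produce distinct instances.
Number of ground instances = 6^2 = 36.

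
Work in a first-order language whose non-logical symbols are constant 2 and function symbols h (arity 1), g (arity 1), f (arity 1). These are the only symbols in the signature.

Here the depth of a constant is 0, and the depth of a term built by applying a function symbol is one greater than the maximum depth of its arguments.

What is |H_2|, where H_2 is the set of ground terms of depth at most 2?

13

Write N_k for the number of ground terms of depth ≤ k. A term of depth ≤ k is either a constant or a function symbol applied to arguments of depth ≤ k−1, so N_k = 1 + N_{k-1} + N_{k-1} + N_{k-1}.
N_0 = 1
N_1 = 1 + 1 + 1 + 1 = 4
N_2 = 1 + 4 + 4 + 4 = 13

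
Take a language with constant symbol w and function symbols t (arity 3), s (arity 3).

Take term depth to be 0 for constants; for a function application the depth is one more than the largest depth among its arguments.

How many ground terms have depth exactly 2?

52

Let N_k count ground terms of depth at most k. Each non-constant term of depth ≤ k is some function symbol applied to depth-≤(k−1) arguments, giving N_k = 1 + N_{k-1}^3 + N_{k-1}^3.
N_0 = 1
N_1 = 1 + 1^3 + 1^3 = 3
N_2 = 1 + 3^3 + 3^3 = 55
Terms of depth exactly 2: N_2 − N_1 = 55 − 3 = 52.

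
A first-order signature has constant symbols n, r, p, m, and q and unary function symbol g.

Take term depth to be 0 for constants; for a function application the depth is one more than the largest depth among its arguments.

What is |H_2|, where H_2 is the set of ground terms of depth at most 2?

15

Write N_k for the number of ground terms of depth ≤ k. A term of depth ≤ k is either a constant or a function symbol applied to arguments of depth ≤ k−1, so N_k = 5 + N_{k-1}.
N_0 = 5
N_1 = 5 + 5 = 10
N_2 = 5 + 10 = 15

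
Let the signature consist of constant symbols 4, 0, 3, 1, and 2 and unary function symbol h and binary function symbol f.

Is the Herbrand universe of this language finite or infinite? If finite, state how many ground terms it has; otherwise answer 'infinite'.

infinite

The signature has at least one function symbol (h, arity 1) and at least one constant (4).
Iterating h gives infinitely many distinct ground terms: 4, h(4), h(h(4)), ...
So the Herbrand universe is infinite.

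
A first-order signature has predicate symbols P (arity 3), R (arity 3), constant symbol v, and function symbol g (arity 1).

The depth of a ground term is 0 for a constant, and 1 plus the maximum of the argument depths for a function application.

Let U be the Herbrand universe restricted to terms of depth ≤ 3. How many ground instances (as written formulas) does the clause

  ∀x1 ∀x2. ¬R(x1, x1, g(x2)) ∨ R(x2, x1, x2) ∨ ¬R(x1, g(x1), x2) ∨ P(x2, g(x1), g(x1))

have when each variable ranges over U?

Ground terms of depth ≤ 3:
  Count level by level. With function symbols g/1, the terms of depth ≤ k are the 1 constant together with each function applied to depth-≤(k−1) tuples, so N_k = 1 + N_{k-1}.
  N_0 = 1
  N_1 = 1 + 1 = 2
  N_2 = 1 + 2 = 3
  N_3 = 1 + 3 = 4
  Explicitly: v, g(v), g(g(v)), g(g(g(v))).
So there are 4 ground terms available for substitution.
Each of x1, x2 ranges independently over the available ground terms, and distinct assignments produce distinct instances.
Number of ground instances = 4^2 = 16.

16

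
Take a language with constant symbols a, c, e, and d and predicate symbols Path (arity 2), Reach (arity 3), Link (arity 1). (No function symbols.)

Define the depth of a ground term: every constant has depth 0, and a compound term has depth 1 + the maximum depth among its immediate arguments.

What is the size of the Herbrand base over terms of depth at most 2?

First count ground terms of depth ≤ 2.
With no function symbols every ground term is a constant, so there are exactly 4 ground terms at every depth bound.
N_0 = 4
N_1 = 4
N_2 = 4
Explicitly: a, c, e, d.
So |H| = 4.
Each predicate of arity r yields |H|^r ground atoms (one per choice of an r-tuple from H):
  Path: 4^2 = 16;  Reach: 4^3 = 64;  Link: 4
Total ground atoms: 16 + 64 + 4 = 84.

84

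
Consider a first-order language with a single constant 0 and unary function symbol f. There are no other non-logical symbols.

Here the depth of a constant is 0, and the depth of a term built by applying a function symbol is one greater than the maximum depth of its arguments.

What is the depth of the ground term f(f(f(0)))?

depth(f(0)) = 1 + depth(0) = 1 + 0 = 1
depth(f(f(0))) = 1 + depth(f(0)) = 1 + 1 = 2
depth(f(f(f(0)))) = 1 + depth(f(f(0))) = 1 + 2 = 3

3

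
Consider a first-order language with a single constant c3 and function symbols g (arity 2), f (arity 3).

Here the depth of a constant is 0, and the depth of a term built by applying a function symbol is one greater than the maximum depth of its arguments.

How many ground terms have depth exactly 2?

34

Count level by level. With function symbols g/2, f/3, the terms of depth ≤ k are the 1 constant together with each function applied to depth-≤(k−1) tuples, so N_k = 1 + N_{k-1}^2 + N_{k-1}^3.
N_0 = 1
N_1 = 1 + 1^2 + 1^3 = 3
N_2 = 1 + 3^2 + 3^3 = 37
Terms of depth exactly 2: N_2 − N_1 = 37 − 3 = 34.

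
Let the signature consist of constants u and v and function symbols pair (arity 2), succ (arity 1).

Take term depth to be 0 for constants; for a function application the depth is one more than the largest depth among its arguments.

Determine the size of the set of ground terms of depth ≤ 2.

74

Let N_k = |{terms of depth ≤ k}|. Then N_0 = 2 and N_k = 2 + N_{k-1}^2 + N_{k-1} for k ≥ 1 (one summand per function symbol, arity giving the exponent).
N_0 = 2
N_1 = 2 + 2^2 + 2 = 8
N_2 = 2 + 8^2 + 8 = 74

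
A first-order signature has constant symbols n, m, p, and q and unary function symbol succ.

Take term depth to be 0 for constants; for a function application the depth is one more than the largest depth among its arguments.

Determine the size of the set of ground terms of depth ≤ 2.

Let N_k count ground terms of depth at most k. Each non-constant term of depth ≤ k is some function symbol applied to depth-≤(k−1) arguments, giving N_k = 4 + N_{k-1}.
N_0 = 4
N_1 = 4 + 4 = 8
N_2 = 4 + 8 = 12

12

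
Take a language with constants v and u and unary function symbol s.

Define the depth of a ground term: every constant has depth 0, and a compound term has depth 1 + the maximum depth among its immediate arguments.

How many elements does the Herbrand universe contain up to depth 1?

4

Count level by level. With function symbols s/1, the terms of depth ≤ k are the 2 constants together with each function applied to depth-≤(k−1) tuples, so N_k = 2 + N_{k-1}.
N_0 = 2
N_1 = 2 + 2 = 4
Explicitly: v, u, s(v), s(u).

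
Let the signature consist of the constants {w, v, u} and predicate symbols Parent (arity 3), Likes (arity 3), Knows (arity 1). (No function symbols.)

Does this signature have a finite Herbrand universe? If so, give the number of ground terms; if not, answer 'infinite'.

3

There are no function symbols, so every ground term is one of the 3 constants.
The Herbrand universe is {w, v, u}, which is finite with 3 elements.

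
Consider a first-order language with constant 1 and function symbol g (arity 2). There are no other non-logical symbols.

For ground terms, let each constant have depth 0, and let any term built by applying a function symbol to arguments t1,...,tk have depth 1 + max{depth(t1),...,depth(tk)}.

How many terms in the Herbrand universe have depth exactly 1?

Let N_k count ground terms of depth at most k. Each non-constant term of depth ≤ k is some function symbol applied to depth-≤(k−1) arguments, giving N_k = 1 + N_{k-1}^2.
N_0 = 1
N_1 = 1 + 1^2 = 2
Terms of depth exactly 1: N_1 − N_0 = 2 − 1 = 1.

1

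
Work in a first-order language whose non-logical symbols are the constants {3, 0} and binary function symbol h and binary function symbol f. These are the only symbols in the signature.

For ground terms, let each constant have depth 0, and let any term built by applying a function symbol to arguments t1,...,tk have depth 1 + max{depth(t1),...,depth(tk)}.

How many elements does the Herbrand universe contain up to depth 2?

If N_k denotes the number of depth-≤k ground terms, the 2 constants give N_0 = 2, and each function symbol of arity r contributes N_{k-1}^r new terms at level k: N_k = 2 + N_{k-1}^2 + N_{k-1}^2.
N_0 = 2
N_1 = 2 + 2^2 + 2^2 = 10
N_2 = 2 + 10^2 + 10^2 = 202

202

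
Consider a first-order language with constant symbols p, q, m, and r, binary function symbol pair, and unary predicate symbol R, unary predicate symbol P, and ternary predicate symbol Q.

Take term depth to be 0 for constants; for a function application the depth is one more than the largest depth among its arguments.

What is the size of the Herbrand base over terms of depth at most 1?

8040

First count ground terms of depth ≤ 1.
If N_k denotes the number of depth-≤k ground terms, the 4 constants give N_0 = 4, and each function symbol of arity r contributes N_{k-1}^r new terms at level k: N_k = 4 + N_{k-1}^2.
N_0 = 4
N_1 = 4 + 4^2 = 20
So |H| = 20.
Ground atoms are formed by filling each argument slot of a predicate with a term from H, so an r-ary predicate gives |H|^r atoms:
  R: 20;  P: 20;  Q: 20^3 = 8000
Total ground atoms: 20 + 20 + 8000 = 8040.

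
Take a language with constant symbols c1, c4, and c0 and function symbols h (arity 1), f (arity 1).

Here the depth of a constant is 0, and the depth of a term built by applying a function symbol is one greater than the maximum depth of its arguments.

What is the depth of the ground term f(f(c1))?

depth(f(c1)) = 1 + depth(c1) = 1 + 0 = 1
depth(f(f(c1))) = 1 + depth(f(c1)) = 1 + 1 = 2

2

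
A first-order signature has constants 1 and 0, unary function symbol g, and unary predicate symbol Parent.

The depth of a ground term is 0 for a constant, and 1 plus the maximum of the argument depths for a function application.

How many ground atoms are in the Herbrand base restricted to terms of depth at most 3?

First count ground terms of depth ≤ 3.
Let N_k count ground terms of depth at most k. Each non-constant term of depth ≤ k is some function symbol applied to depth-≤(k−1) arguments, giving N_k = 2 + N_{k-1}.
N_0 = 2
N_1 = 2 + 2 = 4
N_2 = 2 + 4 = 6
N_3 = 2 + 6 = 8
Explicitly: 1, 0, g(1), g(0), g(g(1)), g(g(0)), g(g(g(1))), g(g(g(0))).
So |H| = 8.
Ground atoms are formed by filling each argument slot of a predicate with a term from H, so an r-ary predicate gives |H|^r atoms:
  Parent: 8
Total ground atoms: 8.

8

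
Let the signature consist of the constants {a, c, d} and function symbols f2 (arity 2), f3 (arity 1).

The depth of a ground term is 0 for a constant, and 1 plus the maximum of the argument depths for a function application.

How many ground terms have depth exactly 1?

12

If N_k denotes the number of depth-≤k ground terms, the 3 constants give N_0 = 3, and each function symbol of arity r contributes N_{k-1}^r new terms at level k: N_k = 3 + N_{k-1}^2 + N_{k-1}.
N_0 = 3
N_1 = 3 + 3^2 + 3 = 15
Terms of depth exactly 1: N_1 − N_0 = 15 − 3 = 12.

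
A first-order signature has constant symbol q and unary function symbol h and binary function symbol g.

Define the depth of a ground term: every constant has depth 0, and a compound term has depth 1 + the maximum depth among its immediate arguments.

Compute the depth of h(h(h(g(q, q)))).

4

depth(g(q, q)) = 1 + max(0, 0) = 1
depth(h(g(q, q))) = 1 + depth(g(q, q)) = 1 + 1 = 2
depth(h(h(g(q, q)))) = 1 + depth(h(g(q, q))) = 1 + 2 = 3
depth(h(h(h(g(q, q))))) = 1 + depth(h(h(g(q, q)))) = 1 + 3 = 4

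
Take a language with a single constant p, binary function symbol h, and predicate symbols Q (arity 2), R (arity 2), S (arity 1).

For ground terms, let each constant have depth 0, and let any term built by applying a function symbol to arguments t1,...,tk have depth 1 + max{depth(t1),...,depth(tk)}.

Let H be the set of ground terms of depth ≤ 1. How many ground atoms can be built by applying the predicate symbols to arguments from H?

10

First count ground terms of depth ≤ 1.
If N_k denotes the number of depth-≤k ground terms, the 1 constant gives N_0 = 1, and each function symbol of arity r contributes N_{k-1}^r new terms at level k: N_k = 1 + N_{k-1}^2.
N_0 = 1
N_1 = 1 + 1^2 = 2
So |H| = 2.
For each predicate symbol, the number of ground atoms is |H| raised to its arity; summing:
  Q: 2^2 = 4;  R: 2^2 = 4;  S: 2
Total ground atoms: 4 + 4 + 2 = 10.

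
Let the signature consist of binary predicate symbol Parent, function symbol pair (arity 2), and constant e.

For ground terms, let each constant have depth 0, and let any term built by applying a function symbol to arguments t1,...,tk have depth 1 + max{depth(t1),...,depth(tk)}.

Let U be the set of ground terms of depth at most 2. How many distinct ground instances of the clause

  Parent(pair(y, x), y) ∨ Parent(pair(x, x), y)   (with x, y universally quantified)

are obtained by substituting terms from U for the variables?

25

Ground terms of depth ≤ 2:
  Let N_k count ground terms of depth at most k. Each non-constant term of depth ≤ k is some function symbol applied to depth-≤(k−1) arguments, giving N_k = 1 + N_{k-1}^2.
  N_0 = 1
  N_1 = 1 + 1^2 = 2
  N_2 = 1 + 2^2 = 5
  Explicitly: e, pair(e, e), pair(e, pair(e, e)), pair(pair(e, e), e), pair(pair(e, e), pair(e, e)).
So there are 5 ground terms available for substitution.
Each of x, y ranges independently over the available ground terms, and distinct assignments produce distinct instances.
Number of ground instances = 5^2 = 25.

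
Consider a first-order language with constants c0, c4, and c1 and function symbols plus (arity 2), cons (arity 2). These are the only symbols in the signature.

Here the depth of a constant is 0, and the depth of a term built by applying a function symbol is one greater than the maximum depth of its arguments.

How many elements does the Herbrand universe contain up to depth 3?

Count level by level. With function symbols plus/2, cons/2, the terms of depth ≤ k are the 3 constants together with each function applied to depth-≤(k−1) tuples, so N_k = 3 + N_{k-1}^2 + N_{k-1}^2.
N_0 = 3
N_1 = 3 + 3^2 + 3^2 = 21
N_2 = 3 + 21^2 + 21^2 = 885
N_3 = 3 + 885^2 + 885^2 = 1566453

1566453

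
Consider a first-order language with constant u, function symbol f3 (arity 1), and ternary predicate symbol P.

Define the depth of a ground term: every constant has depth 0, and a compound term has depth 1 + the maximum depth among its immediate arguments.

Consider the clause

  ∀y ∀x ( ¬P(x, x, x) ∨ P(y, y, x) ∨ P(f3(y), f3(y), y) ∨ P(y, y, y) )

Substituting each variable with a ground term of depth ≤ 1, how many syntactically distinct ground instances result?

4

Ground terms of depth ≤ 1:
  Write N_k for the number of ground terms of depth ≤ k. A term of depth ≤ k is either a constant or a function symbol applied to arguments of depth ≤ k−1, so N_k = 1 + N_{k-1}.
  N_0 = 1
  N_1 = 1 + 1 = 2
So there are 2 ground terms available for substitution.
The clause has 2 distinct variables (y, x), each appearing in the body. In the free term algebra distinct substitutions yield syntactically distinct ground instances.
Number of ground instances = 2^2 = 4.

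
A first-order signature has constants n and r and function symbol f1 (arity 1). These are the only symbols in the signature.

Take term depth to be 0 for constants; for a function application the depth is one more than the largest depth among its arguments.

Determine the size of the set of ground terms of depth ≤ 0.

2

Let N_k count ground terms of depth at most k. Each non-constant term of depth ≤ k is some function symbol applied to depth-≤(k−1) arguments, giving N_k = 2 + N_{k-1}.
N_0 = 2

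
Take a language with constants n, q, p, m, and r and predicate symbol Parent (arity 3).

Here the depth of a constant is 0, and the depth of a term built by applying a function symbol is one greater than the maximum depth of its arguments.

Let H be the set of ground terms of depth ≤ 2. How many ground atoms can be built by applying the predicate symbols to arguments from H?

125

First count ground terms of depth ≤ 2.
With no function symbols every ground term is a constant, so there are exactly 5 ground terms at every depth bound.
N_0 = 5
N_1 = 5
N_2 = 5
So |H| = 5.
Each predicate of arity r yields |H|^r ground atoms (one per choice of an r-tuple from H):
  Parent: 5^3 = 125
Total ground atoms: 125.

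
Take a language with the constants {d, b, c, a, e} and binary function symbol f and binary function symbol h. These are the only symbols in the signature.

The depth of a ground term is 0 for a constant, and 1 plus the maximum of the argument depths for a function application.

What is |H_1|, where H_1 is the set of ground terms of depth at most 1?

Count level by level. With function symbols f/2, h/2, the terms of depth ≤ k are the 5 constants together with each function applied to depth-≤(k−1) tuples, so N_k = 5 + N_{k-1}^2 + N_{k-1}^2.
N_0 = 5
N_1 = 5 + 5^2 + 5^2 = 55

55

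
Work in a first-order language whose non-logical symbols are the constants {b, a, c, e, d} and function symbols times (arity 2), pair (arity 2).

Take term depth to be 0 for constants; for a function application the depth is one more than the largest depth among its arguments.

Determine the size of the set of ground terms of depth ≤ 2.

Let N_k count ground terms of depth at most k. Each non-constant term of depth ≤ k is some function symbol applied to depth-≤(k−1) arguments, giving N_k = 5 + N_{k-1}^2 + N_{k-1}^2.
N_0 = 5
N_1 = 5 + 5^2 + 5^2 = 55
N_2 = 5 + 55^2 + 55^2 = 6055

6055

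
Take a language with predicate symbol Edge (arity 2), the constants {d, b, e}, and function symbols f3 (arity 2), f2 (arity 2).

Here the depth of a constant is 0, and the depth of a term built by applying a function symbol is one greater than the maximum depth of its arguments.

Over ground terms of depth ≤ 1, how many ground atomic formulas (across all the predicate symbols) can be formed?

441

First count ground terms of depth ≤ 1.
Write N_k for the number of ground terms of depth ≤ k. A term of depth ≤ k is either a constant or a function symbol applied to arguments of depth ≤ k−1, so N_k = 3 + N_{k-1}^2 + N_{k-1}^2.
N_0 = 3
N_1 = 3 + 3^2 + 3^2 = 21
So |H| = 21.
A ground atom is a predicate applied to a tuple of terms from H, so the count is the sum over predicates of |H|^arity:
  Edge: 21^2 = 441
Total ground atoms: 441.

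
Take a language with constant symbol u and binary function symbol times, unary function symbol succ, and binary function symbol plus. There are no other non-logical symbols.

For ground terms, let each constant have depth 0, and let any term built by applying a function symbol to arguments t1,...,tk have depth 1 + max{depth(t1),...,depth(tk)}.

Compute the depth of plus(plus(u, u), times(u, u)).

depth(plus(u, u)) = 1 + max(0, 0) = 1
depth(times(u, u)) = 1 + max(0, 0) = 1
depth(plus(plus(u, u), times(u, u))) = 1 + max(1, 1) = 2

2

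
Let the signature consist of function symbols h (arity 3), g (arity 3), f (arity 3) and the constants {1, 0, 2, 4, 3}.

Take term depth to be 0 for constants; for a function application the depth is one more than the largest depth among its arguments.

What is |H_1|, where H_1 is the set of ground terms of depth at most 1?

Let N_k = |{terms of depth ≤ k}|. Then N_0 = 5 and N_k = 5 + N_{k-1}^3 + N_{k-1}^3 + N_{k-1}^3 for k ≥ 1 (one summand per function symbol, arity giving the exponent).
N_0 = 5
N_1 = 5 + 5^3 + 5^3 + 5^3 = 380

380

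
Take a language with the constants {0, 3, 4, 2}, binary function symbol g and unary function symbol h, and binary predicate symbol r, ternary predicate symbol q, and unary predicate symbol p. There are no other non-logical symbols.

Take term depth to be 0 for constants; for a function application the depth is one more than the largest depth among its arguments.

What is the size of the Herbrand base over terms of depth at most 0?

84

First count ground terms of depth ≤ 0.
Write N_k for the number of ground terms of depth ≤ k. A term of depth ≤ k is either a constant or a function symbol applied to arguments of depth ≤ k−1, so N_k = 4 + N_{k-1}^2 + N_{k-1}.
N_0 = 4
Explicitly: 0, 3, 4, 2.
So |H| = 4.
Each predicate of arity r yields |H|^r ground atoms (one per choice of an r-tuple from H):
  r: 4^2 = 16;  q: 4^3 = 64;  p: 4
Total ground atoms: 16 + 64 + 4 = 84.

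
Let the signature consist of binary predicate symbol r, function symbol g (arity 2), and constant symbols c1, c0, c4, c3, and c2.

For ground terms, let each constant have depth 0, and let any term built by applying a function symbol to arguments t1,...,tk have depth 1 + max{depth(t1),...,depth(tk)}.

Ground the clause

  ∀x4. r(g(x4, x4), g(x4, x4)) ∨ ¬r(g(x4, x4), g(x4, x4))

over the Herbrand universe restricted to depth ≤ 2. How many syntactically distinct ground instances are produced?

905

Ground terms of depth ≤ 2:
  Let N_k count ground terms of depth at most k. Each non-constant term of depth ≤ k is some function symbol applied to depth-≤(k−1) arguments, giving N_k = 5 + N_{k-1}^2.
  N_0 = 5
  N_1 = 5 + 5^2 = 30
  N_2 = 5 + 30^2 = 905
So there are 905 ground terms available for substitution.
The body mentions the single quantified variable x4; since ground terms form a free algebra, no two substitutions collapse to the same formula.
Number of ground instances = 905.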